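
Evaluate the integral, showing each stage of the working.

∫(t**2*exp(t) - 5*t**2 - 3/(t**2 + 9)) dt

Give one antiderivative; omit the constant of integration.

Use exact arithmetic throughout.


Step 1. Rewrite: now ∫(-5*t**2) dt + ∫(t**2*exp(t)) dt + ∫(-3/(t**2 + 9)) dt.
Step 2. Evaluate the standard form: now -atan(t/3) + ∫(-5*t**2) dt + ∫(t**2*exp(t)) dt.
Step 3. Evaluate the standard form: now -5*t**3/3 - atan(t/3) + ∫(t**2*exp(t)) dt.
Step 4. Integrate ∫(t**2*exp(t)) dt by parts with u = t**2, dv = (exp(t)) dt, so v = exp(t): now -5*t**3/3 + t**2*exp(t) - atan(t/3) + ∫(-2*t*exp(t)) dt.
Step 5. Integrate ∫(-2*t*exp(t)) dt by parts with u = t, dv = (-2*exp(t)) dt, so v = -2*exp(t): now -5*t**3/3 + t**2*exp(t) - 2*t*exp(t) - atan(t/3) + ∫(2*exp(t)) dt.
Step 6. Evaluate the standard form: now -5*t**3/3 + t**2*exp(t) - 2*t*exp(t) + 2*exp(t) - atan(t/3).
Answer: -5*t**3/3 + t**2*exp(t) - 2*t*exp(t) + 2*exp(t) - atan(t/3).


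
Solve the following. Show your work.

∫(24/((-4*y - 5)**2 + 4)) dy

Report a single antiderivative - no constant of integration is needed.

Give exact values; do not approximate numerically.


Step 1. Substitute u = -4*y - 5, turning ∫(24/((-4*y - 5)**2 + 4)) dy into ∫(-6/(u**2 + 4)) du: now ∫(-6/(u**2 + 4)) du.
Step 2. Evaluate the standard form: now -3*atan(u/2).
Step 3. Substitute back u = -4*y - 5: now 3*atan(2*y + 5/2).
Answer: 3*atan(2*y + 5/2).


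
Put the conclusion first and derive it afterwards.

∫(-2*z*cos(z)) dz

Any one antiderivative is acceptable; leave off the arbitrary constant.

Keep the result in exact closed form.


The answer is -2*z*sin(z) - 2*cos(z).
Step 1. Integrate ∫(-2*z*cos(z)) dz by parts with u = z, dv = (-2*cos(z)) dz, so v = -2*sin(z): now -2*z*sin(z) + ∫(2*sin(z)) dz.
Step 2. Evaluate the standard form: now -2*z*sin(z) - 2*cos(z).
Answer: -2*z*sin(z) - 2*cos(z).


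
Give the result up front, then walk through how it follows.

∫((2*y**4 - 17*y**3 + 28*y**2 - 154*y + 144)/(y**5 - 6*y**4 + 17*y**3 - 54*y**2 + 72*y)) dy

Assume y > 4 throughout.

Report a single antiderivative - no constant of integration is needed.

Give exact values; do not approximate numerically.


The answer is 2*log(y) - 3*log(y - 4) + 3*log(y - 2) + atan(y/3)/3.
Step 1. Decompose ∫((2*y**4 - 17*y**3 + 28*y**2 - 154*y + 144)/(y**5 - 6*y**4 + 17*y**3 - 54*y**2 + 72*y)) dy by partial fractions, (2*y**4 - 17*y**3 + 28*y**2 - 154*y + 144)/(y**5 - 6*y**4 + 17*y**3 - 54*y**2 + 72*y) = 1/(y**2 + 9) + 3/(y - 2) - 3/(y - 4) + 2/y: now ∫(2/y) dy + ∫(-3/(y - 4)) dy + ∫(3/(y - 2)) dy + ∫(1/(y**2 + 9)) dy.
Step 2. Evaluate the standard form [assuming y > 2]: now 3*log(y - 2) + ∫(2/y) dy + ∫(-3/(y - 4)) dy + ∫(1/(y**2 + 9)) dy.
Step 3. Evaluate the standard form [assuming y > 4]: now -3*log(y - 4) + 3*log(y - 2) + ∫(2/y) dy + ∫(1/(y**2 + 9)) dy.
Step 4. Evaluate the standard form [assuming y > 0]: now 2*log(y) - 3*log(y - 4) + 3*log(y - 2) + ∫(1/(y**2 + 9)) dy.
Step 5. Evaluate the standard form: now 2*log(y) - 3*log(y - 4) + 3*log(y - 2) + atan(y/3)/3.
Answer: 2*log(y) - 3*log(y - 4) + 3*log(y - 2) + atan(y/3)/3.


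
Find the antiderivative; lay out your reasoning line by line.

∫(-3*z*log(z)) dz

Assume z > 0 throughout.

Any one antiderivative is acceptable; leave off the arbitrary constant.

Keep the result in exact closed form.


Step 1. Integrate ∫(-3*z*log(z)) dz by parts with u = log(z), dv = (-3*z) dz, so v = -3*z**2/2 [assuming z > 0]: now -3*z**2*log(z)/2 + ∫(3*z/2) dz.
Step 2. Evaluate the standard form: now -3*z**2*log(z)/2 + 3*z**2/4.
Answer: -3*z**2*log(z)/2 + 3*z**2/4.


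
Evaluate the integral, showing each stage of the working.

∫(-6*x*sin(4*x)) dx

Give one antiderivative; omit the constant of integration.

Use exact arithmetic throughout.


Step 1. Integrate ∫(-6*x*sin(4*x)) dx by parts with u = x, dv = (-6*sin(4*x)) dx, so v = 3*cos(4*x)/2: now 3*x*cos(4*x)/2 + ∫(-3*cos(4*x)/2) dx.
Step 2. Evaluate the standard form: now 3*x*cos(4*x)/2 - 3*sin(4*x)/8.
Answer: 3*x*cos(4*x)/2 - 3*sin(4*x)/8.


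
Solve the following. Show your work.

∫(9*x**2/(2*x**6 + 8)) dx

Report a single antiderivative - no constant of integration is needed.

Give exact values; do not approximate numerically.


Step 1. Substitute u = x**3, turning ∫(9*x**2/(2*x**6 + 8)) dx into ∫(3/(2*(u**2 + 4))) du: now ∫(3/(2*(u**2 + 4))) du.
Step 2. Evaluate the standard form: now 3*atan(u/2)/4.
Step 3. Substitute back u = x**3: now 3*atan(x**3/2)/4.
Answer: 3*atan(x**3/2)/4.


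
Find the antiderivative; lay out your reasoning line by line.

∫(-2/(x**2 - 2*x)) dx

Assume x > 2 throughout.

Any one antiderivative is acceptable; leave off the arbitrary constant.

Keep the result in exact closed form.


Step 1. Decompose ∫(-2/(x**2 - 2*x)) dx by partial fractions, -2/(x**2 - 2*x) = -1/(x - 2) + 1/x: now ∫(1/x) dx + ∫(-1/(x - 2)) dx.
Step 2. Evaluate the standard form [assuming x > 2]: now -log(x - 2) + ∫(1/x) dx.
Step 3. Evaluate the standard form [assuming x > 0]: now log(x) - log(x - 2).
Answer: log(x) - log(x - 2).


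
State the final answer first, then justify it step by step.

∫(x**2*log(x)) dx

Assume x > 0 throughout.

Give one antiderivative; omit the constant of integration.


The answer is x**3*log(x)/3 - x**3/9.
Step 1. Integrate ∫(x**2*log(x)) dx by parts with u = log(x), dv = (x**2) dx, so v = x**3/3 [assuming x > 0]: now x**3*log(x)/3 + ∫(-x**2/3) dx.
Step 2. Evaluate the standard form: now x**3*log(x)/3 - x**3/9.
Answer: x**3*log(x)/3 - x**3/9.


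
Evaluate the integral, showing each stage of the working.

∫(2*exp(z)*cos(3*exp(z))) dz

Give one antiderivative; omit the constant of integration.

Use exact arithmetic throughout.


Step 1. Substitute u = exp(z), turning ∫(2*exp(z)*cos(3*exp(z))) dz into ∫(2*cos(3*u)) du: now ∫(2*cos(3*u)) du.
Step 2. Evaluate the standard form: now 2*sin(3*u)/3.
Step 3. Substitute back u = exp(z): now 2*sin(3*exp(z))/3.
Answer: 2*sin(3*exp(z))/3.


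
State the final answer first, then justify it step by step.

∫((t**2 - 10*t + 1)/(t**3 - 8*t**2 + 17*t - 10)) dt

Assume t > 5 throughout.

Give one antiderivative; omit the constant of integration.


The answer is -2*log(t - 5) + 5*log(t - 2) - 2*log(t - 1).
Step 1. Decompose ∫((t**2 - 10*t + 1)/(t**3 - 8*t**2 + 17*t - 10)) dt by partial fractions, (t**2 - 10*t + 1)/(t**3 - 8*t**2 + 17*t - 10) = -2/(t - 1) + 5/(t - 2) - 2/(t - 5): now ∫(-2/(t - 5)) dt + ∫(5/(t - 2)) dt + ∫(-2/(t - 1)) dt.
Step 2. Evaluate the standard form [assuming t > 2]: now 5*log(t - 2) + ∫(-2/(t - 5)) dt + ∫(-2/(t - 1)) dt.
Step 3. Evaluate the standard form [assuming t > 5]: now -2*log(t - 5) + 5*log(t - 2) + ∫(-2/(t - 1)) dt.
Step 4. Evaluate the standard form [assuming t > 1]: now -2*log(t - 5) + 5*log(t - 2) - 2*log(t - 1).
Answer: -2*log(t - 5) + 5*log(t - 2) - 2*log(t - 1).


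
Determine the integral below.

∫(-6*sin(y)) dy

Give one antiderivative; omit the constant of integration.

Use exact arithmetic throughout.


Answer: 6*cos(y).


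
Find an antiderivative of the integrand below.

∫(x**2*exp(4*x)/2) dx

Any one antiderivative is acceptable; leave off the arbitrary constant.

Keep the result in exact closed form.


Answer: x**2*exp(4*x)/8 - x*exp(4*x)/16 + exp(4*x)/64.


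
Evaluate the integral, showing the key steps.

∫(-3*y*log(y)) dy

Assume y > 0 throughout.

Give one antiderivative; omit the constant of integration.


Step 1. Integrate ∫(-3*y*log(y)) dy by parts with u = log(y), dv = (-3*y) dy, so v = -3*y**2/2 [assuming y > 0]: now -3*y**2*log(y)/2 + ∫(3*y/2) dy.
Step 2. Evaluate the standard form: now -3*y**2*log(y)/2 + 3*y**2/4.
Answer: -3*y**2*log(y)/2 + 3*y**2/4.


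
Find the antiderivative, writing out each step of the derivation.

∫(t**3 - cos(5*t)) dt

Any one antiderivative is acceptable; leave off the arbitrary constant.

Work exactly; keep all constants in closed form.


Step 1. Rewrite: now ∫(t**3) dt + ∫(-cos(5*t)) dt.
Step 2. Evaluate the standard form: now t**4/4 + ∫(-cos(5*t)) dt.
Step 3. Evaluate the standard form: now t**4/4 - sin(5*t)/5.
Answer: t**4/4 - sin(5*t)/5.


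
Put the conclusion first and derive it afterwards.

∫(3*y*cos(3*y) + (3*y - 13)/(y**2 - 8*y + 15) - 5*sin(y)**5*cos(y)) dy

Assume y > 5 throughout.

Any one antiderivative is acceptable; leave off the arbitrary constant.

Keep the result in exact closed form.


The answer is y*sin(3*y) + log(y - 5) + 2*log(y - 3) - 5*sin(y)**6/6 + cos(3*y)/3.
Step 1. Rewrite: now ∫(3*y*cos(3*y)) dy + ∫((3*y - 13)/(y**2 - 8*y + 15)) dy + ∫(-5*sin(y)**5*cos(y)) dy.
Step 2. Substitute u = sin(y), turning ∫(-5*sin(y)**5*cos(y)) dy into ∫(-5*u**5) du: now ∫(-5*u**5) du + ∫(3*y*cos(3*y)) dy + ∫((3*y - 13)/(y**2 - 8*y + 15)) dy.
Step 3. Evaluate the standard form: now -5*u**6/6 + ∫(3*y*cos(3*y)) dy + ∫((3*y - 13)/(y**2 - 8*y + 15)) dy.
Step 4. Substitute back u = sin(y): now -5*sin(y)**6/6 + ∫(3*y*cos(3*y)) dy + ∫((3*y - 13)/(y**2 - 8*y + 15)) dy.
Step 5. Integrate ∫(3*y*cos(3*y)) dy by parts with u = y, dv = (3*cos(3*y)) dy, so v = sin(3*y): now y*sin(3*y) - 5*sin(y)**6/6 + ∫((3*y - 13)/(y**2 - 8*y + 15)) dy + ∫(-sin(3*y)) dy.
Step 6. Evaluate the standard form: now y*sin(3*y) - 5*sin(y)**6/6 + cos(3*y)/3 + ∫((3*y - 13)/(y**2 - 8*y + 15)) dy.
Step 7. Decompose ∫((3*y - 13)/(y**2 - 8*y + 15)) dy by partial fractions, (3*y - 13)/(y**2 - 8*y + 15) = 2/(y - 3) + 1/(y - 5): now y*sin(3*y) - 5*sin(y)**6/6 + cos(3*y)/3 + ∫(1/(y - 5)) dy + ∫(2/(y - 3)) dy.
Step 8. Evaluate the standard form [assuming y > 3]: now y*sin(3*y) + 2*log(y - 3) - 5*sin(y)**6/6 + cos(3*y)/3 + ∫(1/(y - 5)) dy.
Step 9. Evaluate the standard form [assuming y > 5]: now y*sin(3*y) + log(y - 5) + 2*log(y - 3) - 5*sin(y)**6/6 + cos(3*y)/3.
Answer: y*sin(3*y) + log(y - 5) + 2*log(y - 3) - 5*sin(y)**6/6 + cos(3*y)/3.


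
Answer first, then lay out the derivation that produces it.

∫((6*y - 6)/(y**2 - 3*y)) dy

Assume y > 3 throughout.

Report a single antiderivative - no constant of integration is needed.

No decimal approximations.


The answer is 2*log(y) + 4*log(y - 3).
Step 1. Decompose ∫((6*y - 6)/(y**2 - 3*y)) dy by partial fractions, (6*y - 6)/(y**2 - 3*y) = 4/(y - 3) + 2/y: now ∫(2/y) dy + ∫(4/(y - 3)) dy.
Step 2. Evaluate the standard form [assuming y > 3]: now 4*log(y - 3) + ∫(2/y) dy.
Step 3. Evaluate the standard form [assuming y > 0]: now 2*log(y) + 4*log(y - 3).
Answer: 2*log(y) + 4*log(y - 3).


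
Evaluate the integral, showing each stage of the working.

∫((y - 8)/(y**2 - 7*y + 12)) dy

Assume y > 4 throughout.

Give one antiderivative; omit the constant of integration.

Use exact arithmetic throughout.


Step 1. Decompose ∫((y - 8)/(y**2 - 7*y + 12)) dy by partial fractions, (y - 8)/(y**2 - 7*y + 12) = 5/(y - 3) - 4/(y - 4): now ∫(-4/(y - 4)) dy + ∫(5/(y - 3)) dy.
Step 2. Evaluate the standard form [assuming y > 4]: now -4*log(y - 4) + ∫(5/(y - 3)) dy.
Step 3. Evaluate the standard form [assuming y > 3]: now -4*log(y - 4) + 5*log(y - 3).
Answer: -4*log(y - 4) + 5*log(y - 3).


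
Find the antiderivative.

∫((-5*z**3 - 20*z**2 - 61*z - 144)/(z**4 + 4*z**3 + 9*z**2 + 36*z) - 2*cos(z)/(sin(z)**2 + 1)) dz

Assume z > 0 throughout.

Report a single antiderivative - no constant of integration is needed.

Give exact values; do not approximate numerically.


Answer: -4*log(z) - log(z + 4) - 4*atan(z/3)/3 - 2*atan(sin(z)).


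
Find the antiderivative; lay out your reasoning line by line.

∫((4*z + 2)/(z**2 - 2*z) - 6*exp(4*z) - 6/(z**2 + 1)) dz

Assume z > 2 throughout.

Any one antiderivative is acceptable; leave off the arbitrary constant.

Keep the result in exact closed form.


Step 1. Rewrite: now ∫((4*z + 2)/(z**2 - 2*z)) dz + ∫(-6/(z**2 + 1)) dz + ∫(-6*exp(4*z)) dz.
Step 2. Evaluate the standard form: now -6*atan(z) + ∫((4*z + 2)/(z**2 - 2*z)) dz + ∫(-6*exp(4*z)) dz.
Step 3. Evaluate the standard form: now -3*exp(4*z)/2 - 6*atan(z) + ∫((4*z + 2)/(z**2 - 2*z)) dz.
Step 4. Decompose ∫((4*z + 2)/(z**2 - 2*z)) dz by partial fractions, (4*z + 2)/(z**2 - 2*z) = 5/(z - 2) - 1/z: now -3*exp(4*z)/2 - 6*atan(z) + ∫(-1/z) dz + ∫(5/(z - 2)) dz.
Step 5. Evaluate the standard form [assuming z > 2]: now -3*exp(4*z)/2 + 5*log(z - 2) - 6*atan(z) + ∫(-1/z) dz.
Step 6. Evaluate the standard form [assuming z > 0]: now -3*exp(4*z)/2 - log(z) + 5*log(z - 2) - 6*atan(z).
Answer: -3*exp(4*z)/2 - log(z) + 5*log(z - 2) - 6*atan(z).


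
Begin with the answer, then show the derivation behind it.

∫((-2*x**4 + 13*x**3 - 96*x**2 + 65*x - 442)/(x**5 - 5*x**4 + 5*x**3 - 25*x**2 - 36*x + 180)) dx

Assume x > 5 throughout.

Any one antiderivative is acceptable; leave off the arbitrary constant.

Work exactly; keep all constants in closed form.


The answer is -3*log(x - 5) + 4*log(x - 2) - 3*log(x + 2) + 4*atan(x/3)/3.
Step 1. Decompose ∫((-2*x**4 + 13*x**3 - 96*x**2 + 65*x - 442)/(x**5 - 5*x**4 + 5*x**3 - 25*x**2 - 36*x + 180)) dx by partial fractions, (-2*x**4 + 13*x**3 - 96*x**2 + 65*x - 442)/(x**5 - 5*x**4 + 5*x**3 - 25*x**2 - 36*x + 180) = 4/(x**2 + 9) - 3/(x + 2) + 4/(x - 2) - 3/(x - 5): now ∫(-3/(x - 5)) dx + ∫(4/(x - 2)) dx + ∫(-3/(x + 2)) dx + ∫(4/(x**2 + 9)) dx.
Step 2. Evaluate the standard form [assuming x > 2]: now 4*log(x - 2) + ∫(-3/(x - 5)) dx + ∫(-3/(x + 2)) dx + ∫(4/(x**2 + 9)) dx.
Step 3. Evaluate the standard form [assuming x > 5]: now -3*log(x - 5) + 4*log(x - 2) + ∫(-3/(x + 2)) dx + ∫(4/(x**2 + 9)) dx.
Step 4. Evaluate the standard form [assuming x > -2]: now -3*log(x - 5) + 4*log(x - 2) - 3*log(x + 2) + ∫(4/(x**2 + 9)) dx.
Step 5. Evaluate the standard form: now -3*log(x - 5) + 4*log(x - 2) - 3*log(x + 2) + 4*atan(x/3)/3.
Answer: -3*log(x - 5) + 4*log(x - 2) - 3*log(x + 2) + 4*atan(x/3)/3.


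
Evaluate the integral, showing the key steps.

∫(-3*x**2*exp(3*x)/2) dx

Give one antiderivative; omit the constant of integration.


Step 1. Integrate ∫(-3*x**2*exp(3*x)/2) dx by parts with u = x**2, dv = (-3*exp(3*x)/2) dx, so v = -exp(3*x)/2: now -x**2*exp(3*x)/2 + ∫(x*exp(3*x)) dx.
Step 2. Integrate ∫(x*exp(3*x)) dx by parts with u = x, dv = (exp(3*x)) dx, so v = exp(3*x)/3: now -x**2*exp(3*x)/2 + x*exp(3*x)/3 + ∫(-exp(3*x)/3) dx.
Step 3. Evaluate the standard form: now -x**2*exp(3*x)/2 + x*exp(3*x)/3 - exp(3*x)/9.
Answer: -x**2*exp(3*x)/2 + x*exp(3*x)/3 - exp(3*x)/9.


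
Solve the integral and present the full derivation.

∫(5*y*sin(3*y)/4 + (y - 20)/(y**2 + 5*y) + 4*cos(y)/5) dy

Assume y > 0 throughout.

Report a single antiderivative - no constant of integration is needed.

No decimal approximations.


Step 1. Rewrite: now ∫(5*y*sin(3*y)/4) dy + ∫((y - 20)/(y**2 + 5*y)) dy + ∫(4*cos(y)/5) dy.
Step 2. Evaluate the standard form: now 4*sin(y)/5 + ∫(5*y*sin(3*y)/4) dy + ∫((y - 20)/(y**2 + 5*y)) dy.
Step 3. Integrate ∫(5*y*sin(3*y)/4) dy by parts with u = y, dv = (5*sin(3*y)/4) dy, so v = -5*cos(3*y)/12: now -5*y*cos(3*y)/12 + 4*sin(y)/5 + ∫((y - 20)/(y**2 + 5*y)) dy + ∫(5*cos(3*y)/12) dy.
Step 4. Evaluate the standard form: now -5*y*cos(3*y)/12 + 4*sin(y)/5 + 5*sin(3*y)/36 + ∫((y - 20)/(y**2 + 5*y)) dy.
Step 5. Decompose ∫((y - 20)/(y**2 + 5*y)) dy by partial fractions, (y - 20)/(y**2 + 5*y) = 5/(y + 5) - 4/y: now -5*y*cos(3*y)/12 + 4*sin(y)/5 + 5*sin(3*y)/36 + ∫(-4/y) dy + ∫(5/(y + 5)) dy.
Step 6. Evaluate the standard form [assuming y > 0]: now -5*y*cos(3*y)/12 - 4*log(y) + 4*sin(y)/5 + 5*sin(3*y)/36 + ∫(5/(y + 5)) dy.
Step 7. Evaluate the standard form [assuming y > -5]: now -5*y*cos(3*y)/12 - 4*log(y) + 5*log(y + 5) + 4*sin(y)/5 + 5*sin(3*y)/36.
Answer: -5*y*cos(3*y)/12 - 4*log(y) + 5*log(y + 5) + 4*sin(y)/5 + 5*sin(3*y)/36.


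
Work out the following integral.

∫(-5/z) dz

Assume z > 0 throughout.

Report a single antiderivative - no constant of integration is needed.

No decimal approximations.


Answer: -5*log(z).


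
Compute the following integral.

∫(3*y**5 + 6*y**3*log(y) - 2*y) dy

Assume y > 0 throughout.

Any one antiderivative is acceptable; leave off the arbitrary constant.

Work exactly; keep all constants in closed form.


Answer: y**6/2 + 3*y**4*log(y)/2 - 3*y**4/8 - y**2.


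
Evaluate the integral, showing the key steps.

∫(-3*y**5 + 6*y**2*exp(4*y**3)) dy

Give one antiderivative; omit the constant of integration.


Step 1. Rewrite: now ∫(-3*y**5) dy + ∫(6*y**2*exp(4*y**3)) dy.
Step 2. Evaluate the standard form: now -y**6/2 + ∫(6*y**2*exp(4*y**3)) dy.
Step 3. Substitute u = y**3, turning ∫(6*y**2*exp(4*y**3)) dy into ∫(2*exp(4*u)) du: now -y**6/2 + ∫(2*exp(4*u)) du.
Step 4. Evaluate the standard form: now -y**6/2 + exp(4*u)/2.
Step 5. Substitute back u = y**3: now -y**6/2 + exp(4*y**3)/2.
Answer: -y**6/2 + exp(4*y**3)/2.


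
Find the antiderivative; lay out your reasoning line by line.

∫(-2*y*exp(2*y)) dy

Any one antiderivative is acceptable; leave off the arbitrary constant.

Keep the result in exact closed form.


Step 1. Integrate ∫(-2*y*exp(2*y)) dy by parts with u = y, dv = (-2*exp(2*y)) dy, so v = -exp(2*y): now -y*exp(2*y) + ∫(exp(2*y)) dy.
Step 2. Evaluate the standard form: now -y*exp(2*y) + exp(2*y)/2.
Answer: -y*exp(2*y) + exp(2*y)/2.


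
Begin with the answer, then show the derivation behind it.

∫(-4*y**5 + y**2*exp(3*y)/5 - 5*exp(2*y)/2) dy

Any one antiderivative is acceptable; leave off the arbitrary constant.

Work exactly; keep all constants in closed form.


The answer is -2*y**6/3 + y**2*exp(3*y)/15 - 2*y*exp(3*y)/45 + 2*exp(3*y)/135 - 5*exp(2*y)/4.
Step 1. Rewrite: now ∫(-4*y**5) dy + ∫(y**2*exp(3*y)/5) dy + ∫(-5*exp(2*y)/2) dy.
Step 2. Evaluate the standard form: now -5*exp(2*y)/4 + ∫(-4*y**5) dy + ∫(y**2*exp(3*y)/5) dy.
Step 3. Integrate ∫(y**2*exp(3*y)/5) dy by parts with u = y**2, dv = (exp(3*y)/5) dy, so v = exp(3*y)/15: now y**2*exp(3*y)/15 - 5*exp(2*y)/4 + ∫(-4*y**5) dy + ∫(-2*y*exp(3*y)/15) dy.
Step 4. Integrate ∫(-2*y*exp(3*y)/15) dy by parts with u = y, dv = (-2*exp(3*y)/15) dy, so v = -2*exp(3*y)/45: now y**2*exp(3*y)/15 - 2*y*exp(3*y)/45 - 5*exp(2*y)/4 + ∫(-4*y**5) dy + ∫(2*exp(3*y)/45) dy.
Step 5. Evaluate the standard form: now y**2*exp(3*y)/15 - 2*y*exp(3*y)/45 + 2*exp(3*y)/135 - 5*exp(2*y)/4 + ∫(-4*y**5) dy.
Step 6. Evaluate the standard form: now -2*y**6/3 + y**2*exp(3*y)/15 - 2*y*exp(3*y)/45 + 2*exp(3*y)/135 - 5*exp(2*y)/4.
Answer: -2*y**6/3 + y**2*exp(3*y)/15 - 2*y*exp(3*y)/45 + 2*exp(3*y)/135 - 5*exp(2*y)/4.


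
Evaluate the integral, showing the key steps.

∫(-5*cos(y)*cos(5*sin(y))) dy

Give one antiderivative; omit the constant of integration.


Step 1. Substitute u = sin(y), turning ∫(-5*cos(y)*cos(5*sin(y))) dy into ∫(-5*cos(5*u)) du: now ∫(-5*cos(5*u)) du.
Step 2. Evaluate the standard form: now -sin(5*u).
Step 3. Substitute back u = sin(y): now -sin(5*sin(y)).
Answer: -sin(5*sin(y)).


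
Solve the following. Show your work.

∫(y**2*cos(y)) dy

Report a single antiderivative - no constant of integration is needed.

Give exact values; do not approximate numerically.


Step 1. Integrate ∫(y**2*cos(y)) dy by parts with u = y**2, dv = (cos(y)) dy, so v = sin(y): now y**2*sin(y) + ∫(-2*y*sin(y)) dy.
Step 2. Integrate ∫(-2*y*sin(y)) dy by parts with u = y, dv = (-2*sin(y)) dy, so v = 2*cos(y): now y**2*sin(y) + 2*y*cos(y) + ∫(-2*cos(y)) dy.
Step 3. Evaluate the standard form: now y**2*sin(y) + 2*y*cos(y) - 2*sin(y).
Answer: y**2*sin(y) + 2*y*cos(y) - 2*sin(y).


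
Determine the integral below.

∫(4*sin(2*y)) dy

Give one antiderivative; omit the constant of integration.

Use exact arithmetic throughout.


Answer: -2*cos(2*y).


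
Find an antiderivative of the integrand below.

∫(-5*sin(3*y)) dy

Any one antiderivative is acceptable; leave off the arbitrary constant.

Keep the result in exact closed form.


Answer: 5*cos(3*y)/3.


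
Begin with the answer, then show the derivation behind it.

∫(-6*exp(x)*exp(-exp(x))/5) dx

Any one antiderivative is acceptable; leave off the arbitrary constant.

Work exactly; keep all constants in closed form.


The answer is 6*exp(-exp(x))/5.
Step 1. Substitute u = exp(x), turning ∫(-6*exp(x)*exp(-exp(x))/5) dx into ∫(-6*exp(-u)/5) du: now ∫(-6*exp(-u)/5) du.
Step 2. Evaluate the standard form: now 6*exp(-u)/5.
Step 3. Substitute back u = exp(x): now 6*exp(-exp(x))/5.
Answer: 6*exp(-exp(x))/5.


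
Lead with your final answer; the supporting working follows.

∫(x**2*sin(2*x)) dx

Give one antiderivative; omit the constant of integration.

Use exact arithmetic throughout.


The answer is -x**2*cos(2*x)/2 + x*sin(2*x)/2 + cos(2*x)/4.
Step 1. Integrate ∫(x**2*sin(2*x)) dx by parts with u = x**2, dv = (sin(2*x)) dx, so v = -cos(2*x)/2: now -x**2*cos(2*x)/2 + ∫(x*cos(2*x)) dx.
Step 2. Integrate ∫(x*cos(2*x)) dx by parts with u = x, dv = (cos(2*x)) dx, so v = sin(2*x)/2: now -x**2*cos(2*x)/2 + x*sin(2*x)/2 + ∫(-sin(2*x)/2) dx.
Step 3. Evaluate the standard form: now -x**2*cos(2*x)/2 + x*sin(2*x)/2 + cos(2*x)/4.
Answer: -x**2*cos(2*x)/2 + x*sin(2*x)/2 + cos(2*x)/4.


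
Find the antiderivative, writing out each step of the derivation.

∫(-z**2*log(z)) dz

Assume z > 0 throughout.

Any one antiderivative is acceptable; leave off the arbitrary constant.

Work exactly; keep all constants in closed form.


Step 1. Integrate ∫(-z**2*log(z)) dz by parts with u = log(z), dv = (-z**2) dz, so v = -z**3/3 [assuming z > 0]: now -z**3*log(z)/3 + ∫(z**2/3) dz.
Step 2. Evaluate the standard form: now -z**3*log(z)/3 + z**3/9.
Answer: -z**3*log(z)/3 + z**3/9.


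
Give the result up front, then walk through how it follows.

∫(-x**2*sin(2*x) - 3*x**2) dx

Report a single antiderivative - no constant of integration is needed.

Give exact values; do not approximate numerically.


The answer is -x**3 + x**2*cos(2*x)/2 - x*sin(2*x)/2 - cos(2*x)/4.
Step 1. Rewrite: now ∫(-3*x**2) dx + ∫(-x**2*sin(2*x)) dx.
Step 2. Evaluate the standard form: now -x**3 + ∫(-x**2*sin(2*x)) dx.
Step 3. Integrate ∫(-x**2*sin(2*x)) dx by parts with u = x**2, dv = (-sin(2*x)) dx, so v = cos(2*x)/2: now -x**3 + x**2*cos(2*x)/2 + ∫(-x*cos(2*x)) dx.
Step 4. Integrate ∫(-x*cos(2*x)) dx by parts with u = x, dv = (-cos(2*x)) dx, so v = -sin(2*x)/2: now -x**3 + x**2*cos(2*x)/2 - x*sin(2*x)/2 + ∫(sin(2*x)/2) dx.
Step 5. Evaluate the standard form: now -x**3 + x**2*cos(2*x)/2 - x*sin(2*x)/2 - cos(2*x)/4.
Answer: -x**3 + x**2*cos(2*x)/2 - x*sin(2*x)/2 - cos(2*x)/4.


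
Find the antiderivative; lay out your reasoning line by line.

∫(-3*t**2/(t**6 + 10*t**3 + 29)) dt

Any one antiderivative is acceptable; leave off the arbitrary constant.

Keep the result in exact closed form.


Step 1. Substitute u = t**3 + 5, turning ∫(-3*t**2/(t**6 + 10*t**3 + 29)) dt into ∫(-1/(u**2 + 4)) du: now ∫(-1/(u**2 + 4)) du.
Step 2. Evaluate the standard form: now -atan(u/2)/2.
Step 3. Substitute back u = t**3 + 5: now -atan(t**3/2 + 5/2)/2.
Answer: -atan(t**3/2 + 5/2)/2.


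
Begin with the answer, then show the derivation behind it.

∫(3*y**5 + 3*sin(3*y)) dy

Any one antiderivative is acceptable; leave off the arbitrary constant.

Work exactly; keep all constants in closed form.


The answer is y**6/2 - cos(3*y).
Step 1. Rewrite: now ∫(3*y**5) dy + ∫(3*sin(3*y)) dy.
Step 2. Evaluate the standard form: now y**6/2 + ∫(3*sin(3*y)) dy.
Step 3. Evaluate the standard form: now y**6/2 - cos(3*y).
Answer: y**6/2 - cos(3*y).


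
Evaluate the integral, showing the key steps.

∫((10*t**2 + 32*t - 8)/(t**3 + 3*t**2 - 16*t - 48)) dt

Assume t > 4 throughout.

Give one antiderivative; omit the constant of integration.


Step 1. Decompose ∫((10*t**2 + 32*t - 8)/(t**3 + 3*t**2 - 16*t - 48)) dt by partial fractions, (10*t**2 + 32*t - 8)/(t**3 + 3*t**2 - 16*t - 48) = 3/(t + 4) + 2/(t + 3) + 5/(t - 4): now ∫(5/(t - 4)) dt + ∫(2/(t + 3)) dt + ∫(3/(t + 4)) dt.
Step 2. Evaluate the standard form [assuming t > 4]: now 5*log(t - 4) + ∫(2/(t + 3)) dt + ∫(3/(t + 4)) dt.
Step 3. Evaluate the standard form [assuming t > -3]: now 5*log(t - 4) + 2*log(t + 3) + ∫(3/(t + 4)) dt.
Step 4. Evaluate the standard form [assuming t > -4]: now 5*log(t - 4) + 2*log(t + 3) + 3*log(t + 4).
Answer: 5*log(t - 4) + 2*log(t + 3) + 3*log(t + 4).


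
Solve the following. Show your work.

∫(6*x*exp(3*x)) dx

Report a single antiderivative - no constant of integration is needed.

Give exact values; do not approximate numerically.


Step 1. Integrate ∫(6*x*exp(3*x)) dx by parts with u = x, dv = (6*exp(3*x)) dx, so v = 2*exp(3*x): now 2*x*exp(3*x) + ∫(-2*exp(3*x)) dx.
Step 2. Evaluate the standard form: now 2*x*exp(3*x) - 2*exp(3*x)/3.
Answer: 2*x*exp(3*x) - 2*exp(3*x)/3.


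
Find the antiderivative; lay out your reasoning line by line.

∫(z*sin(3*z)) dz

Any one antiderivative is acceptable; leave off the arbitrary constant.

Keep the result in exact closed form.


Step 1. Integrate ∫(z*sin(3*z)) dz by parts with u = z, dv = (sin(3*z)) dz, so v = -cos(3*z)/3: now -z*cos(3*z)/3 + ∫(cos(3*z)/3) dz.
Step 2. Evaluate the standard form: now -z*cos(3*z)/3 + sin(3*z)/9.
Answer: -z*cos(3*z)/3 + sin(3*z)/9.


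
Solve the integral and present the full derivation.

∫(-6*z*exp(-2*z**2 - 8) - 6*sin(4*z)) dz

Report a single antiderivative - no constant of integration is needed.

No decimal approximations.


Step 1. Rewrite: now ∫(-6*z*exp(-2*z**2 - 8)) dz + ∫(-6*sin(4*z)) dz.
Step 2. Evaluate the standard form: now 3*cos(4*z)/2 + ∫(-6*z*exp(-2*z**2 - 8)) dz.
Step 3. Substitute u = z**2 + 4, turning ∫(-6*z*exp(-2*z**2 - 8)) dz into ∫(-3*exp(-2*u)) du: now 3*cos(4*z)/2 + ∫(-3*exp(-2*u)) du.
Step 4. Evaluate the standard form: now 3*cos(4*z)/2 + 3*exp(-2*u)/2.
Step 5. Substitute back u = z**2 + 4: now 3*exp(-2*z**2 - 8)/2 + 3*cos(4*z)/2.
Answer: 3*exp(-2*z**2 - 8)/2 + 3*cos(4*z)/2.


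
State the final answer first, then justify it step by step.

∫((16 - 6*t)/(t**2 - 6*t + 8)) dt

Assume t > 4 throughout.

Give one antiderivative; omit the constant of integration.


The answer is -4*log(t - 4) - 2*log(t - 2).
Step 1. Decompose ∫((16 - 6*t)/(t**2 - 6*t + 8)) dt by partial fractions, (16 - 6*t)/(t**2 - 6*t + 8) = -2/(t - 2) - 4/(t - 4): now ∫(-4/(t - 4)) dt + ∫(-2/(t - 2)) dt.
Step 2. Evaluate the standard form [assuming t > 2]: now -2*log(t - 2) + ∫(-4/(t - 4)) dt.
Step 3. Evaluate the standard form [assuming t > 4]: now -4*log(t - 4) - 2*log(t - 2).
Answer: -4*log(t - 4) - 2*log(t - 2).


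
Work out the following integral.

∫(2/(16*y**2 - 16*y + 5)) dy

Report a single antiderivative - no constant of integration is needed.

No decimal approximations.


Answer: atan(4*y - 2)/2.


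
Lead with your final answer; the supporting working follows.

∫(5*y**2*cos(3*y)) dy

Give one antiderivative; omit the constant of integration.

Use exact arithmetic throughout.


The answer is 5*y**2*sin(3*y)/3 + 10*y*cos(3*y)/9 - 10*sin(3*y)/27.
Step 1. Integrate ∫(5*y**2*cos(3*y)) dy by parts with u = y**2, dv = (5*cos(3*y)) dy, so v = 5*sin(3*y)/3: now 5*y**2*sin(3*y)/3 + ∫(-10*y*sin(3*y)/3) dy.
Step 2. Integrate ∫(-10*y*sin(3*y)/3) dy by parts with u = y, dv = (-10*sin(3*y)/3) dy, so v = 10*cos(3*y)/9: now 5*y**2*sin(3*y)/3 + 10*y*cos(3*y)/9 + ∫(-10*cos(3*y)/9) dy.
Step 3. Evaluate the standard form: now 5*y**2*sin(3*y)/3 + 10*y*cos(3*y)/9 - 10*sin(3*y)/27.
Answer: 5*y**2*sin(3*y)/3 + 10*y*cos(3*y)/9 - 10*sin(3*y)/27.


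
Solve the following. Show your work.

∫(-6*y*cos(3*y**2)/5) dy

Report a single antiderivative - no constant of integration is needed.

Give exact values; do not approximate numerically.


Step 1. Substitute u = y**2, turning ∫(-6*y*cos(3*y**2)/5) dy into ∫(-3*cos(3*u)/5) du: now ∫(-3*cos(3*u)/5) du.
Step 2. Evaluate the standard form: now -sin(3*u)/5.
Step 3. Substitute back u = y**2: now -sin(3*y**2)/5.
Answer: -sin(3*y**2)/5.


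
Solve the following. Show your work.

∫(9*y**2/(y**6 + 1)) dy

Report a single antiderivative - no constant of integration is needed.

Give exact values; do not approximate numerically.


Step 1. Substitute u = y**3, turning ∫(9*y**2/(y**6 + 1)) dy into ∫(3/(u**2 + 1)) du: now ∫(3/(u**2 + 1)) du.
Step 2. Evaluate the standard form: now 3*atan(u).
Step 3. Substitute back u = y**3: now 3*atan(y**3).
Answer: 3*atan(y**3).


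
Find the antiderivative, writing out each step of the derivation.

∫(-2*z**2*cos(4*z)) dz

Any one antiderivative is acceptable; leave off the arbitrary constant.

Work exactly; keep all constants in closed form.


Step 1. Integrate ∫(-2*z**2*cos(4*z)) dz by parts with u = z**2, dv = (-2*cos(4*z)) dz, so v = -sin(4*z)/2: now -z**2*sin(4*z)/2 + ∫(z*sin(4*z)) dz.
Step 2. Integrate ∫(z*sin(4*z)) dz by parts with u = z, dv = (sin(4*z)) dz, so v = -cos(4*z)/4: now -z**2*sin(4*z)/2 - z*cos(4*z)/4 + ∫(cos(4*z)/4) dz.
Step 3. Evaluate the standard form: now -z**2*sin(4*z)/2 - z*cos(4*z)/4 + sin(4*z)/16.
Answer: -z**2*sin(4*z)/2 - z*cos(4*z)/4 + sin(4*z)/16.


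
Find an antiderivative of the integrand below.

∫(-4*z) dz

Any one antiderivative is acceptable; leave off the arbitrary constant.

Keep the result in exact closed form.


Answer: -2*z**2.


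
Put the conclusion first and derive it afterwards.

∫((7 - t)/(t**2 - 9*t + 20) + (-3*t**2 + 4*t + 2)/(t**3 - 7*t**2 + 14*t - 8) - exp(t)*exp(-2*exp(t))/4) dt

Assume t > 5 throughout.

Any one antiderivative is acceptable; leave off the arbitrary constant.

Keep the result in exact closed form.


The answer is 2*log(t - 5) - 8*log(t - 4) + log(t - 2) + log(t - 1) + exp(-2*exp(t))/8.
Step 1. Rewrite: now ∫((7 - t)/(t**2 - 9*t + 20)) dt + ∫((-3*t**2 + 4*t + 2)/(t**3 - 7*t**2 + 14*t - 8)) dt + ∫(-exp(t)*exp(-2*exp(t))/4) dt.
Step 2. Decompose ∫((-3*t**2 + 4*t + 2)/(t**3 - 7*t**2 + 14*t - 8)) dt by partial fractions, (-3*t**2 + 4*t + 2)/(t**3 - 7*t**2 + 14*t - 8) = 1/(t - 1) + 1/(t - 2) - 5/(t - 4): now ∫((7 - t)/(t**2 - 9*t + 20)) dt + ∫(-exp(t)*exp(-2*exp(t))/4) dt + ∫(-5/(t - 4)) dt + ∫(1/(t - 2)) dt + ∫(1/(t - 1)) dt.
Step 3. Evaluate the standard form [assuming t > 1]: now log(t - 1) + ∫((7 - t)/(t**2 - 9*t + 20)) dt + ∫(-exp(t)*exp(-2*exp(t))/4) dt + ∫(-5/(t - 4)) dt + ∫(1/(t - 2)) dt.
Step 4. Evaluate the standard form [assuming t > 4]: now -5*log(t - 4) + log(t - 1) + ∫((7 - t)/(t**2 - 9*t + 20)) dt + ∫(-exp(t)*exp(-2*exp(t))/4) dt + ∫(1/(t - 2)) dt.
Step 5. Evaluate the standard form [assuming t > 2]: now -5*log(t - 4) + log(t - 2) + log(t - 1) + ∫((7 - t)/(t**2 - 9*t + 20)) dt + ∫(-exp(t)*exp(-2*exp(t))/4) dt.
Step 6. Decompose ∫((7 - t)/(t**2 - 9*t + 20)) dt by partial fractions, (7 - t)/(t**2 - 9*t + 20) = -3/(t - 4) + 2/(t - 5): now -5*log(t - 4) + log(t - 2) + log(t - 1) + ∫(-exp(t)*exp(-2*exp(t))/4) dt + ∫(2/(t - 5)) dt + ∫(-3/(t - 4)) dt.
Step 7. Evaluate the standard form [assuming t > 4]: now -8*log(t - 4) + log(t - 2) + log(t - 1) + ∫(-exp(t)*exp(-2*exp(t))/4) dt + ∫(2/(t - 5)) dt.
Step 8. Evaluate the standard form [assuming t > 5]: now 2*log(t - 5) - 8*log(t - 4) + log(t - 2) + log(t - 1) + ∫(-exp(t)*exp(-2*exp(t))/4) dt.
Step 9. Substitute u = exp(t), turning ∫(-exp(t)*exp(-2*exp(t))/4) dt into ∫(-exp(-2*u)/4) du: now 2*log(t - 5) - 8*log(t - 4) + log(t - 2) + log(t - 1) + ∫(-exp(-2*u)/4) du.
Step 10. Evaluate the standard form: now 2*log(t - 5) - 8*log(t - 4) + log(t - 2) + log(t - 1) + exp(-2*u)/8.
Step 11. Substitute back u = exp(t): now 2*log(t - 5) - 8*log(t - 4) + log(t - 2) + log(t - 1) + exp(-2*exp(t))/8.
Answer: 2*log(t - 5) - 8*log(t - 4) + log(t - 2) + log(t - 1) + exp(-2*exp(t))/8.


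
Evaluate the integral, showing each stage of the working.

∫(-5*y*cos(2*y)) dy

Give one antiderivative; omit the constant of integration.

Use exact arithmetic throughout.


Step 1. Integrate ∫(-5*y*cos(2*y)) dy by parts with u = y, dv = (-5*cos(2*y)) dy, so v = -5*sin(2*y)/2: now -5*y*sin(2*y)/2 + ∫(5*sin(2*y)/2) dy.
Step 2. Evaluate the standard form: now -5*y*sin(2*y)/2 - 5*cos(2*y)/4.
Answer: -5*y*sin(2*y)/2 - 5*cos(2*y)/4.


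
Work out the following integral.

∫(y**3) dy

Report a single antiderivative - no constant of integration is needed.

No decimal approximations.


Answer: y**4/4.


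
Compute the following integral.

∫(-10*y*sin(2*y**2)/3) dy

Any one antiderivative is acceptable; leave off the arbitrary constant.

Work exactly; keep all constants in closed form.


Answer: 5*cos(2*y**2)/6.


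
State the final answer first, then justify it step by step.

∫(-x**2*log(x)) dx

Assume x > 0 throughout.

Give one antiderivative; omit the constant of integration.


The answer is -x**3*log(x)/3 + x**3/9.
Step 1. Integrate ∫(-x**2*log(x)) dx by parts with u = log(x), dv = (-x**2) dx, so v = -x**3/3 [assuming x > 0]: now -x**3*log(x)/3 + ∫(x**2/3) dx.
Step 2. Evaluate the standard form: now -x**3*log(x)/3 + x**3/9.
Answer: -x**3*log(x)/3 + x**3/9.


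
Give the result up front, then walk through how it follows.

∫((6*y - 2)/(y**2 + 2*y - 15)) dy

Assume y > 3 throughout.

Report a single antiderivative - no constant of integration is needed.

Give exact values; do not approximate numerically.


The answer is 2*log(y - 3) + 4*log(y + 5).
Step 1. Decompose ∫((6*y - 2)/(y**2 + 2*y - 15)) dy by partial fractions, (6*y - 2)/(y**2 + 2*y - 15) = 4/(y + 5) + 2/(y - 3): now ∫(2/(y - 3)) dy + ∫(4/(y + 5)) dy.
Step 2. Evaluate the standard form [assuming y > 3]: now 2*log(y - 3) + ∫(4/(y + 5)) dy.
Step 3. Evaluate the standard form [assuming y > -5]: now 2*log(y - 3) + 4*log(y + 5).
Answer: 2*log(y - 3) + 4*log(y + 5).


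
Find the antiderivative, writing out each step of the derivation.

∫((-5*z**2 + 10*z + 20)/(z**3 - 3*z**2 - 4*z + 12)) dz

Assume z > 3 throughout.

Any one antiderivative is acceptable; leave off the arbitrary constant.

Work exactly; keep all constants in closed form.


Step 1. Decompose ∫((-5*z**2 + 10*z + 20)/(z**3 - 3*z**2 - 4*z + 12)) dz by partial fractions, (-5*z**2 + 10*z + 20)/(z**3 - 3*z**2 - 4*z + 12) = -1/(z + 2) - 5/(z - 2) + 1/(z - 3): now ∫(1/(z - 3)) dz + ∫(-5/(z - 2)) dz + ∫(-1/(z + 2)) dz.
Step 2. Evaluate the standard form [assuming z > 3]: now log(z - 3) + ∫(-5/(z - 2)) dz + ∫(-1/(z + 2)) dz.
Step 3. Evaluate the standard form [assuming z > 2]: now log(z - 3) - 5*log(z - 2) + ∫(-1/(z + 2)) dz.
Step 4. Evaluate the standard form [assuming z > -2]: now log(z - 3) - 5*log(z - 2) - log(z + 2).
Answer: log(z - 3) - 5*log(z - 2) - log(z + 2).


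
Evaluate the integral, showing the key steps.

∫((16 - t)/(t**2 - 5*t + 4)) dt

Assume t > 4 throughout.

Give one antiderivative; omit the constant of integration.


Step 1. Decompose ∫((16 - t)/(t**2 - 5*t + 4)) dt by partial fractions, (16 - t)/(t**2 - 5*t + 4) = -5/(t - 1) + 4/(t - 4): now ∫(4/(t - 4)) dt + ∫(-5/(t - 1)) dt.
Step 2. Evaluate the standard form [assuming t > 1]: now -5*log(t - 1) + ∫(4/(t - 4)) dt.
Step 3. Evaluate the standard form [assuming t > 4]: now 4*log(t - 4) - 5*log(t - 1).
Answer: 4*log(t - 4) - 5*log(t - 1).


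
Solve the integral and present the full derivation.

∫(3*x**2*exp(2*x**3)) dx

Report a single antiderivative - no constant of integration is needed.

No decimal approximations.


Step 1. Substitute u = x**3, turning ∫(3*x**2*exp(2*x**3)) dx into ∫(exp(2*u)) du: now ∫(exp(2*u)) du.
Step 2. Evaluate the standard form: now exp(2*u)/2.
Step 3. Substitute back u = x**3: now exp(2*x**3)/2.
Answer: exp(2*x**3)/2.


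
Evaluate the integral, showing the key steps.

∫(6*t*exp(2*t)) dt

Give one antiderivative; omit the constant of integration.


Step 1. Integrate ∫(6*t*exp(2*t)) dt by parts with u = t, dv = (6*exp(2*t)) dt, so v = 3*exp(2*t): now 3*t*exp(2*t) + ∫(-3*exp(2*t)) dt.
Step 2. Evaluate the standard form: now 3*t*exp(2*t) - 3*exp(2*t)/2.
Answer: 3*t*exp(2*t) - 3*exp(2*t)/2.


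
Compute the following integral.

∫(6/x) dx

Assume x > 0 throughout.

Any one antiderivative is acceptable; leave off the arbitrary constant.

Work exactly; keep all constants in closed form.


Answer: 6*log(x).


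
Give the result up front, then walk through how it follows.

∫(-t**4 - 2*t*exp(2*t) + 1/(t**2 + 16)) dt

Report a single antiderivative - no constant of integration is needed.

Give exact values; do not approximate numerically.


The answer is -t**5/5 - t*exp(2*t) + exp(2*t)/2 + atan(t/4)/4.
Step 1. Rewrite: now ∫(-t**4) dt + ∫(-2*t*exp(2*t)) dt + ∫(1/(t**2 + 16)) dt.
Step 2. Integrate ∫(-2*t*exp(2*t)) dt by parts with u = t, dv = (-2*exp(2*t)) dt, so v = -exp(2*t): now -t*exp(2*t) + ∫(-t**4) dt + ∫(1/(t**2 + 16)) dt + ∫(exp(2*t)) dt.
Step 3. Evaluate the standard form: now -t*exp(2*t) + exp(2*t)/2 + ∫(-t**4) dt + ∫(1/(t**2 + 16)) dt.
Step 4. Evaluate the standard form: now -t*exp(2*t) + exp(2*t)/2 + atan(t/4)/4 + ∫(-t**4) dt.
Step 5. Evaluate the standard form: now -t**5/5 - t*exp(2*t) + exp(2*t)/2 + atan(t/4)/4.
Answer: -t**5/5 - t*exp(2*t) + exp(2*t)/2 + atan(t/4)/4.


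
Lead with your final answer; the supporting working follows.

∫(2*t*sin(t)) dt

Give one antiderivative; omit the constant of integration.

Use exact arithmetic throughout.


The answer is -2*t*cos(t) + 2*sin(t).
Step 1. Integrate ∫(2*t*sin(t)) dt by parts with u = t, dv = (2*sin(t)) dt, so v = -2*cos(t): now -2*t*cos(t) + ∫(2*cos(t)) dt.
Step 2. Evaluate the standard form: now -2*t*cos(t) + 2*sin(t).
Answer: -2*t*cos(t) + 2*sin(t).


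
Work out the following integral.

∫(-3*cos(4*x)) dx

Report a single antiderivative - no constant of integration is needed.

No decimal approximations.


Answer: -3*sin(4*x)/4.


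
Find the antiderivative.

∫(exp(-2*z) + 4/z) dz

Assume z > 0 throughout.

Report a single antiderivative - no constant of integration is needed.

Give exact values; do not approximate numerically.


Answer: 4*log(z) - exp(-2*z)/2.


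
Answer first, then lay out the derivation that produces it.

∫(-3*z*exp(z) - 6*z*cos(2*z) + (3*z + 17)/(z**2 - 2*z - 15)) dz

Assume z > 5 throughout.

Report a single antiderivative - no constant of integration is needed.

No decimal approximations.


The answer is -3*z*exp(z) - 3*z*sin(2*z) + 3*exp(z) + 4*log(z - 5) - log(z + 3) - 3*cos(2*z)/2.
Step 1. Rewrite: now ∫(-3*z*exp(z)) dz + ∫(-6*z*cos(2*z)) dz + ∫((3*z + 17)/(z**2 - 2*z - 15)) dz.
Step 2. Integrate ∫(-3*z*exp(z)) dz by parts with u = z, dv = (-3*exp(z)) dz, so v = -3*exp(z): now -3*z*exp(z) + ∫(-6*z*cos(2*z)) dz + ∫((3*z + 17)/(z**2 - 2*z - 15)) dz + ∫(3*exp(z)) dz.
Step 3. Evaluate the standard form: now -3*z*exp(z) + 3*exp(z) + ∫(-6*z*cos(2*z)) dz + ∫((3*z + 17)/(z**2 - 2*z - 15)) dz.
Step 4. Decompose ∫((3*z + 17)/(z**2 - 2*z - 15)) dz by partial fractions, (3*z + 17)/(z**2 - 2*z - 15) = -1/(z + 3) + 4/(z - 5): now -3*z*exp(z) + 3*exp(z) + ∫(-6*z*cos(2*z)) dz + ∫(4/(z - 5)) dz + ∫(-1/(z + 3)) dz.
Step 5. Evaluate the standard form [assuming z > 5]: now -3*z*exp(z) + 3*exp(z) + 4*log(z - 5) + ∫(-6*z*cos(2*z)) dz + ∫(-1/(z + 3)) dz.
Step 6. Evaluate the standard form [assuming z > -3]: now -3*z*exp(z) + 3*exp(z) + 4*log(z - 5) - log(z + 3) + ∫(-6*z*cos(2*z)) dz.
Step 7. Integrate ∫(-6*z*cos(2*z)) dz by parts with u = z, dv = (-6*cos(2*z)) dz, so v = -3*sin(2*z): now -3*z*exp(z) - 3*z*sin(2*z) + 3*exp(z) + 4*log(z - 5) - log(z + 3) + ∫(3*sin(2*z)) dz.
Step 8. Evaluate the standard form: now -3*z*exp(z) - 3*z*sin(2*z) + 3*exp(z) + 4*log(z - 5) - log(z + 3) - 3*cos(2*z)/2.
Answer: -3*z*exp(z) - 3*z*sin(2*z) + 3*exp(z) + 4*log(z - 5) - log(z + 3) - 3*cos(2*z)/2.


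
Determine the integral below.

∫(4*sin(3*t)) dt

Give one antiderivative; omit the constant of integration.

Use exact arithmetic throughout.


Answer: -4*cos(3*t)/3.


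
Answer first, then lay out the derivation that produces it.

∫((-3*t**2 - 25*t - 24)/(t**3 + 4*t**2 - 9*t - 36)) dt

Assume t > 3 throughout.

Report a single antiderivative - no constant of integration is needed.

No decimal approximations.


The answer is -3*log(t - 3) - 4*log(t + 3) + 4*log(t + 4).
Step 1. Decompose ∫((-3*t**2 - 25*t - 24)/(t**3 + 4*t**2 - 9*t - 36)) dt by partial fractions, (-3*t**2 - 25*t - 24)/(t**3 + 4*t**2 - 9*t - 36) = 4/(t + 4) - 4/(t + 3) - 3/(t - 3): now ∫(-3/(t - 3)) dt + ∫(-4/(t + 3)) dt + ∫(4/(t + 4)) dt.
Step 2. Evaluate the standard form [assuming t > -3]: now -4*log(t + 3) + ∫(-3/(t - 3)) dt + ∫(4/(t + 4)) dt.
Step 3. Evaluate the standard form [assuming t > -4]: now -4*log(t + 3) + 4*log(t + 4) + ∫(-3/(t - 3)) dt.
Step 4. Evaluate the standard form [assuming t > 3]: now -3*log(t - 3) - 4*log(t + 3) + 4*log(t + 4).
Answer: -3*log(t - 3) - 4*log(t + 3) + 4*log(t + 4).
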